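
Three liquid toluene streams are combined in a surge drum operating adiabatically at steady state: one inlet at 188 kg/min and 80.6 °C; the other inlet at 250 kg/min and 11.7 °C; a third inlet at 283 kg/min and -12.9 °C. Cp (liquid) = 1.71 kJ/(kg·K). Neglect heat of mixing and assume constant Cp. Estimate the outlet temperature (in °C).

No heat crosses the boundary, so H_out = H_in.
T_out = Σ ṁᵢCp,ᵢTᵢ / Σ ṁᵢCp,ᵢ
      = 24670 / 1232.9 = 20.01 °C

T_out = 20.0 °C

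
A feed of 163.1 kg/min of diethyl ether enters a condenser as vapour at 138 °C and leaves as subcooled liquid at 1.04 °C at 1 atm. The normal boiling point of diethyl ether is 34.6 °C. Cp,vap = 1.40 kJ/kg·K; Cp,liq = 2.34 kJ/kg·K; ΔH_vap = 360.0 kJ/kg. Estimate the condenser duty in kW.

vapour 138→34.6 °C: -144.76 kJ/kg
condensation at 34.6 °C: -360 kJ/kg
liquid 34.6→1.04 °C: -78.53 kJ/kg
Δh = -144.76 + -360 + -78.53 = -583.29 kJ/kg
Q = ṁ·Δh = 163.1 kg/min × -583.29 kJ/kg = -95135 kJ/min
|Q| = 1585.6 kW

Q_c = 1590 kW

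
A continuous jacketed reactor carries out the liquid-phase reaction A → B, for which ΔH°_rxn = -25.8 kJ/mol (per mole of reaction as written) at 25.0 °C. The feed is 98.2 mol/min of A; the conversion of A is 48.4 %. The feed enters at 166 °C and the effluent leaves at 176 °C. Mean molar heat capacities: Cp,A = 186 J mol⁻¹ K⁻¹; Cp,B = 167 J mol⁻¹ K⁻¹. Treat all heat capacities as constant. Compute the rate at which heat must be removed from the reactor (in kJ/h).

Q_out = 70800 kJ/h

Extent of reaction ξ = 0.484 × 98.2 = 47.529 mol/min
Reaction term: ξ·ΔH°_rxn = 47.529 × -25.8 = -1226.2 kJ/min
Sensible, feed 166→25 °C: -2575.4 kJ/min
Outlet flows (mol/min): A 50.671, B 47.529
Sensible, products 25→176 °C: 2621.7 kJ/min
Q = ΔH = -1180 kJ/min = -19.666 kW
Heat removed = 70797 kJ/h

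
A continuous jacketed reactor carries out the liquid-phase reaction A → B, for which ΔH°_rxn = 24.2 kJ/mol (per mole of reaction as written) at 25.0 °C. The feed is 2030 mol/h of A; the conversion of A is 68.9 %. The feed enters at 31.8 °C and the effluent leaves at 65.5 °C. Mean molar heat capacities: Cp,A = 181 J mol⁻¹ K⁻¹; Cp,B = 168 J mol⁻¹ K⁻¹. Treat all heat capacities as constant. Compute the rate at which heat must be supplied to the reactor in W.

Q_in = 12600 W

Extent of reaction ξ = 0.689 × 2030 = 1398.7 mol/h
Reaction term: ξ·ΔH°_rxn = 1398.7 × 24.2 = 33848 kJ/h
Sensible, feed 31.8→25 °C: -2498.5 kJ/h
Outlet flows (mol/h): A 631.33, B 1398.7
Sensible, products 25→65.5 °C: 14145 kJ/h
Q = ΔH = 45494 kJ/h = 12.637 kW
Heat supplied = 12637 W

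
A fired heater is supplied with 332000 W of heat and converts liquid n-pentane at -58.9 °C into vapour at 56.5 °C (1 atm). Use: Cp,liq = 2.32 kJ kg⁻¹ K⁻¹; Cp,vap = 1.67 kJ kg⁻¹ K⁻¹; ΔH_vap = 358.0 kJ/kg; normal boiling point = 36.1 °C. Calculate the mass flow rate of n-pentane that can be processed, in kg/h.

Δh = 2.32×(36.1−-58.9) + 358.0 + 1.67×(56.5−36.1) = 612.47 kJ/kg
Q = 332000 W = 332 kJ/s = 1.1952e+06 kJ/h
ṁ = Q/Δh = 1.1952e+06 / 612.47 = 1951.4 kg/h

ṁ = 1950 kg/h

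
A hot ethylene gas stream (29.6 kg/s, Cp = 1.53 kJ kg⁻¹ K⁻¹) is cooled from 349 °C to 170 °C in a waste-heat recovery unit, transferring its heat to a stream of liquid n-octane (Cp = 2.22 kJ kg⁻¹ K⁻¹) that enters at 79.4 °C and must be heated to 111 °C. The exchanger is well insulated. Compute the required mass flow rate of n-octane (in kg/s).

Heat released by hot stream: Q = 29.6 × 1.53 × (349 − 170) = 8106.6 kJ/s
Energy balance on cold side (adiabatic exchanger): Q = ṁ_c·Cp_c·(T_c,out − T_c,in)
ṁ_c = 8106.6 / [2.22 × (111 − 79.4)] = 115.56 kg/s

ṁ_c = 116 kg/s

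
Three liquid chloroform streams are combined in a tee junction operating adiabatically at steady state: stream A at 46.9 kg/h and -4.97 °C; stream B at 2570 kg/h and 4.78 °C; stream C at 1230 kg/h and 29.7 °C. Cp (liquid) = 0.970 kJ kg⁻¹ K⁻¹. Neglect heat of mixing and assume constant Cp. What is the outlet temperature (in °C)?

No heat crosses the boundary, so H_out = H_in.
T_out = Σ ṁᵢCp,ᵢTᵢ / Σ ṁᵢCp,ᵢ
      = 47125 / 3731.5 = 12.629 °C

T_out = 12.6 °C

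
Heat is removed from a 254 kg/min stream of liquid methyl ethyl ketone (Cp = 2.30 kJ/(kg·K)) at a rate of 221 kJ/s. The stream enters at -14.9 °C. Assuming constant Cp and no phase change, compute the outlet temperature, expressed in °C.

Q = 221 kJ/s = 13260 kJ/min
ΔT = Q/(ṁ·Cp) = 13260/(254×2.30) = 22.698 K
T_out = -14.9 − 22.698 = -37.598 °C

T_out = -37.6 °C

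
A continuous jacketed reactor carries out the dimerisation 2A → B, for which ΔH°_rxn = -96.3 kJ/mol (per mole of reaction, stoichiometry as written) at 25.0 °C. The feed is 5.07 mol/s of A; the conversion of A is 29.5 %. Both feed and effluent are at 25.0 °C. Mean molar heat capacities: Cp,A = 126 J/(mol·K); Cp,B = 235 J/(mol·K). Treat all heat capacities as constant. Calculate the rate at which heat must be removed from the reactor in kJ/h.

Extent of reaction ξ = 0.295 × 5.07 / 2 = 0.74782 mol/s
Reaction term: ξ·ΔH°_rxn = 0.74782 × -96.3 = -72.016 kJ/s
Q = ΔH = -72.016 kJ/s = -72.016 kW
Heat removed = 259260 kJ/h

Q_out = 259000 kJ/h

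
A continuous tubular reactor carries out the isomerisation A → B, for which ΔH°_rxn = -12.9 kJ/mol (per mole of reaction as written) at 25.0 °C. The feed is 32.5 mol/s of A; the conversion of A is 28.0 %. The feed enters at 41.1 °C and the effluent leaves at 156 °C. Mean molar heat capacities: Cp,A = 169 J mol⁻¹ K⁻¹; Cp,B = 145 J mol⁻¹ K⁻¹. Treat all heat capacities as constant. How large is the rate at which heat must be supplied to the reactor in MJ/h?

Q_in = 1750 MJ/h

Extent of reaction ξ = 0.280 × 32.5 = 9.1 mol/s
Reaction term: ξ·ΔH°_rxn = 9.1 × -12.9 = -117.39 kJ/s
Sensible, feed 41.1→25 °C: -88.429 kJ/s
Outlet flows (mol/s): A 23.4, B 9.1
Sensible, products 25→156 °C: 690.91 kJ/s
Q = ΔH = 485.09 kJ/s = 485.09 kW
Heat supplied = 1746.3 MJ/h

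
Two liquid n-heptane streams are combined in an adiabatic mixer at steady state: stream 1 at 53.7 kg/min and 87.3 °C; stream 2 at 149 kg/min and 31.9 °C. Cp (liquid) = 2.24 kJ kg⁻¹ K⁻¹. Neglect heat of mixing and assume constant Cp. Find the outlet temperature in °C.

Energy balance with Q = 0: Σ ṁᵢCp,ᵢ(T_out − Tᵢ) = 0
T_out = Σ ṁᵢCp,ᵢTᵢ / Σ ṁᵢCp,ᵢ
      = 21148 / 454.05 = 46.577 °C

T_out = 46.6 °C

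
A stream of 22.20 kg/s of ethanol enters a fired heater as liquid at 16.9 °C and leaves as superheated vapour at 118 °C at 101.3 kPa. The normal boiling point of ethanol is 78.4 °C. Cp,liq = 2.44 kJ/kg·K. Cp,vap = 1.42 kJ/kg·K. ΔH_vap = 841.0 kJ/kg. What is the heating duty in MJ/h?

Q = 83700 MJ/h

liquid 16.9→78.4 °C: 150.06 kJ/kg
vaporisation at 78.4 °C: 841 kJ/kg
vapour 78.4→118 °C: 56.232 kJ/kg
Δh = 150.06 + 841 + 56.232 = 1047.3 kJ/kg
Q = ṁ·Δh = 22.20 kg/s × 1047.3 kJ/kg = 23250 kJ/s
|Q| = 23250 kW = 83700 MJ/h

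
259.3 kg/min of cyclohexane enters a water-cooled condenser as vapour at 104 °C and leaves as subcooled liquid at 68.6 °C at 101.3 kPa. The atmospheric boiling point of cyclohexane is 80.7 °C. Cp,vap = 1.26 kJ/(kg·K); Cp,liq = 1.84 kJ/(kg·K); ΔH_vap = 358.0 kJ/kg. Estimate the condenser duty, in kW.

Q_c = 1770 kW

vapour 104→80.7 °C: -29.358 kJ/kg
condensation at 80.7 °C: -358 kJ/kg
liquid 80.7→68.6 °C: -22.264 kJ/kg
Δh = -29.358 + -358 + -22.264 = -409.62 kJ/kg
Q = ṁ·Δh = 259.3 kg/min × -409.62 kJ/kg = -106210 kJ/min
|Q| = 1770.2 kW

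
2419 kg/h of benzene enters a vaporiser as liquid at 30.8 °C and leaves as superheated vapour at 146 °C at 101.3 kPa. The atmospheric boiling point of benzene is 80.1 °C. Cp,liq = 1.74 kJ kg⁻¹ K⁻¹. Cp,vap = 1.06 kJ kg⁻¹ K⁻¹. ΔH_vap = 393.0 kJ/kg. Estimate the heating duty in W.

Q = 369000 W

liquid 30.8→80.1 °C: 85.782 kJ/kg
vaporisation at 80.1 °C: 393 kJ/kg
vapour 80.1→146 °C: 69.854 kJ/kg
Δh = 85.782 + 393 + 69.854 = 548.64 kJ/kg
Q = ṁ·Δh = 2419 kg/h × 548.64 kJ/kg = 1.3272e+06 kJ/h
|Q| = 368.65 kW = 368650 W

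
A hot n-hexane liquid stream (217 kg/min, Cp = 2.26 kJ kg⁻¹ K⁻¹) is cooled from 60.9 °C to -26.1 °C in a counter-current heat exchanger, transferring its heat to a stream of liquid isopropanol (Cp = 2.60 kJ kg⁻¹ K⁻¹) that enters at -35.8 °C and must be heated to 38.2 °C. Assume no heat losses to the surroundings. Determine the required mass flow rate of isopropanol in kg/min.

ṁ_c = 222 kg/min

Heat released by hot stream: Q = 217 × 2.26 × (60.9 − -26.1) = 42667 kJ/min
Energy balance on cold side (adiabatic exchanger): Q = ṁ_c·Cp_c·(T_c,out − T_c,in)
ṁ_c = 42667 / [2.60 × (38.2 − -35.8)] = 221.76 kg/min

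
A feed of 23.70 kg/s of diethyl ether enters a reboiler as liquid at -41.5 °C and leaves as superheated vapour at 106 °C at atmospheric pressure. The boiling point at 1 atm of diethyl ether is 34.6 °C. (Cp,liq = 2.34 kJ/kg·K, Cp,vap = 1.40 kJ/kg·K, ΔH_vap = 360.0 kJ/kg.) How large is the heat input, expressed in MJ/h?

liquid -41.5→34.6 °C: 178.07 kJ/kg
vaporisation at 34.6 °C: 360 kJ/kg
vapour 34.6→106 °C: 99.96 kJ/kg
Δh = 178.07 + 360 + 99.96 = 638.03 kJ/kg
Q = ṁ·Δh = 23.70 kg/s × 638.03 kJ/kg = 15121 kJ/s
|Q| = 15121 kW = 54437 MJ/h

Q = 54400 MJ/h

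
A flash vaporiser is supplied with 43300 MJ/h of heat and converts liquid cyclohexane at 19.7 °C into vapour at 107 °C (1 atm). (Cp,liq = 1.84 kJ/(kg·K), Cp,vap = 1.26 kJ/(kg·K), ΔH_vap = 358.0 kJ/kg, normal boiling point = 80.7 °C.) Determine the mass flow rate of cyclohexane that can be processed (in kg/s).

Δh = 1.84×(80.7−19.7) + 358.0 + 1.26×(107−80.7) = 503.38 kJ/kg
Q = 43300 MJ/h = 12028 kJ/s = 12028 kJ/s
ṁ = Q/Δh = 12028 / 503.38 = 23.894 kg/s

ṁ = 23.9 kg/s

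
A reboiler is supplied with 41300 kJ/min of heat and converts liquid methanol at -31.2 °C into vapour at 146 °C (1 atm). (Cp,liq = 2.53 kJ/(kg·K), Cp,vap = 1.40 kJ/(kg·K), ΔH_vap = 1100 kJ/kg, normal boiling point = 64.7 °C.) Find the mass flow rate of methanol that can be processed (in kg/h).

ṁ = 1700 kg/h

Δh = 2.53×(64.7−-31.2) + 1100 + 1.40×(146−64.7) = 1456.4 kJ/kg
Q = 41300 kJ/min = 688.33 kJ/s = 2.478e+06 kJ/h
ṁ = Q/Δh = 2.478e+06 / 1456.4 = 1701.4 kg/h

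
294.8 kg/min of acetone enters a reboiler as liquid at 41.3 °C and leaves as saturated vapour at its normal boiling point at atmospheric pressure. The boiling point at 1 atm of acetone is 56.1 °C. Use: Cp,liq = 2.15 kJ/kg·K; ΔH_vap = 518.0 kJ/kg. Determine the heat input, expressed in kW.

Q = 2700 kW

liquid 41.3→56.1 °C: 31.82 kJ/kg
vaporisation at 56.1 °C: 518 kJ/kg
Δh = 31.82 + 518 = 549.82 kJ/kg
Q = ṁ·Δh = 294.8 kg/min × 549.82 kJ/kg = 162090 kJ/min
|Q| = 2701.4 kW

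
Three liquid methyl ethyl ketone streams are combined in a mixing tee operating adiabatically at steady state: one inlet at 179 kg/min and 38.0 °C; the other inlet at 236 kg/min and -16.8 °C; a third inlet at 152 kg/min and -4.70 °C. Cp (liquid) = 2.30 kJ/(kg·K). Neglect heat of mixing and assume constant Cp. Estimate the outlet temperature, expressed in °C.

No heat crosses the boundary, so H_out = H_in.
Σ ṁᵢCp,ᵢTᵢ = 179×2.30×38.0 + 236×2.30×-16.8 + 152×2.30×-4.70 = 4882.4
Σ ṁᵢCp,ᵢ = 179×2.30 + 236×2.30 + 152×2.30 = 1304.1
T_out = 4882.4 / 1304.1 = 3.7439 °C

T_out = 3.74 °C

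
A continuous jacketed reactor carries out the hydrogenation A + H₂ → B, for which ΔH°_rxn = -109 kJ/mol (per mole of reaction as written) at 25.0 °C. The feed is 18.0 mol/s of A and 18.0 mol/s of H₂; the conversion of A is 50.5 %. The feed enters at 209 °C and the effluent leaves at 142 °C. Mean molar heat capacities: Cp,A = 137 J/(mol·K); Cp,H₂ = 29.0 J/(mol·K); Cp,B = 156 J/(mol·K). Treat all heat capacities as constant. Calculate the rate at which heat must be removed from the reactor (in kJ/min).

Extent of reaction ξ = 0.505 × 18.0 = 9.09 mol/s
Reaction term: ξ·ΔH°_rxn = 9.09 × -109 = -990.81 kJ/s
Sensible, feed 209→25 °C: -549.79 kJ/s
Outlet flows (mol/s): A 8.91, H₂ 8.91, B 9.09
Sensible, products 25→142 °C: 338.96 kJ/s
Q = ΔH = -1201.6 kJ/s = -1201.6 kW
Heat removed = 72098 kJ/min

Q_out = 72100 kJ/min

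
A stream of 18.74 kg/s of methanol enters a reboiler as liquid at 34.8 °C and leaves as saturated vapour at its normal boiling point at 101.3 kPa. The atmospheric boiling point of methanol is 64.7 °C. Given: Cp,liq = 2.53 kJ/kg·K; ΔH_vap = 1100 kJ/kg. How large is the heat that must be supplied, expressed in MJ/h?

Q = 79300 MJ/h

liquid 34.8→64.7 °C: 75.647 kJ/kg
vaporisation at 64.7 °C: 1100 kJ/kg
Δh = 75.647 + 1100 = 1175.6 kJ/kg
Q = ṁ·Δh = 18.74 kg/s × 1175.6 kJ/kg = 22032 kJ/s
|Q| = 22032 kW = 79314 MJ/h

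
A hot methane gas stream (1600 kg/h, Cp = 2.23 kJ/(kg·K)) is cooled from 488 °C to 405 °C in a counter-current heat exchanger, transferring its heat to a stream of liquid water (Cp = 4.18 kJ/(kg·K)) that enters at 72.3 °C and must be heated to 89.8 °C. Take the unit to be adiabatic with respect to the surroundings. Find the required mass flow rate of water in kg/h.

ṁ_c = 4050 kg/h

Heat released by hot stream: Q = 1600 × 2.23 × (488 − 405) = 296140 kJ/h
Energy balance on cold side (adiabatic exchanger): Q = ṁ_c·Cp_c·(T_c,out − T_c,in)
ṁ_c = 296140 / [4.18 × (89.8 − 72.3)] = 4048.4 kg/h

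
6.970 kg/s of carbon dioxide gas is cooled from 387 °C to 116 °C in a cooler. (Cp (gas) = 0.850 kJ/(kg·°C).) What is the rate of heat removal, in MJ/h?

Q_c = 5780 MJ/h

Q = ṁ·Cp·ΔT = 6.970 × 0.850 × (116 − 387) = -1605.5 kJ/s
Cooling duty = 5779.9 MJ/h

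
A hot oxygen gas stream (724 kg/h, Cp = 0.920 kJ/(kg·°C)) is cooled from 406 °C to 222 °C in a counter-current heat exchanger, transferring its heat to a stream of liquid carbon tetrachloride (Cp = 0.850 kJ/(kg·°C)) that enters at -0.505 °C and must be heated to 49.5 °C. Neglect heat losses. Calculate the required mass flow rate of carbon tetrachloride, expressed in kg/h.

ṁ_c = 2880 kg/h

Heat released by hot stream: Q = 724 × 0.920 × (406 − 222) = 122560 kJ/h
Energy balance on cold side (adiabatic exchanger): Q = ṁ_c·Cp_c·(T_c,out − T_c,in)
ṁ_c = 122560 / [0.850 × (49.5 − -0.505)] = 2883.4 kg/h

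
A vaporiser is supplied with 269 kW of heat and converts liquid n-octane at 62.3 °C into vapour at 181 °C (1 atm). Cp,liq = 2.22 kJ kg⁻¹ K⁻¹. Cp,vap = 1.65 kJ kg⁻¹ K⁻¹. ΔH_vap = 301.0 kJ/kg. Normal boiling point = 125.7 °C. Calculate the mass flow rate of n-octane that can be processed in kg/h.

Δh = 2.22×(125.7−62.3) + 301.0 + 1.65×(181−125.7) = 532.99 kJ/kg
Q = 269 kW = 269 kJ/s = 968400 kJ/h
ṁ = Q/Δh = 968400 / 532.99 = 1816.9 kg/h

ṁ = 1820 kg/h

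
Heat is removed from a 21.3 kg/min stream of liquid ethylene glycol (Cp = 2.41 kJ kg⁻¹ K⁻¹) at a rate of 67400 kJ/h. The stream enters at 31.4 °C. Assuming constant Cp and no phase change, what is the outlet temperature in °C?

T_out = 9.52 °C

Q = 67400 kJ/h = 1123.3 kJ/min
ΔT = Q/(ṁ·Cp) = 1123.3/(21.3×2.41) = 21.883 K
T_out = 31.4 − 21.883 = 9.5167 °C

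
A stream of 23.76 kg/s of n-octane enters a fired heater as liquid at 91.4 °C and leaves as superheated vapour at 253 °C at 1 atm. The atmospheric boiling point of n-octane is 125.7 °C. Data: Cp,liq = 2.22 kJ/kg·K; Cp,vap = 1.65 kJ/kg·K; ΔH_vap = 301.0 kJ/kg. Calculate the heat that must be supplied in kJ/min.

liquid 91.4→125.7 °C: 76.146 kJ/kg
vaporisation at 125.7 °C: 301 kJ/kg
vapour 125.7→253 °C: 210.04 kJ/kg
Δh = 76.146 + 301 + 210.04 = 587.19 kJ/kg
Q = ṁ·Δh = 23.76 kg/s × 587.19 kJ/kg = 13952 kJ/s
|Q| = 13952 kW = 837100 kJ/min

Q = 837000 kJ/min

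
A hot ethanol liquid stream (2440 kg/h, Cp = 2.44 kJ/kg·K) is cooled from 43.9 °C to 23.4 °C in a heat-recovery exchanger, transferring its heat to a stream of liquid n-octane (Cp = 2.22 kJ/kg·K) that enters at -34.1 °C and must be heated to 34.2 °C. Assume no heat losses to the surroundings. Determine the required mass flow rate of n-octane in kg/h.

Heat released by hot stream: Q = 2440 × 2.44 × (43.9 − 23.4) = 122050 kJ/h
Energy balance on cold side (adiabatic exchanger): Q = ṁ_c·Cp_c·(T_c,out − T_c,in)
ṁ_c = 122050 / [2.22 × (34.2 − -34.1)] = 804.93 kg/h

ṁ_c = 805 kg/h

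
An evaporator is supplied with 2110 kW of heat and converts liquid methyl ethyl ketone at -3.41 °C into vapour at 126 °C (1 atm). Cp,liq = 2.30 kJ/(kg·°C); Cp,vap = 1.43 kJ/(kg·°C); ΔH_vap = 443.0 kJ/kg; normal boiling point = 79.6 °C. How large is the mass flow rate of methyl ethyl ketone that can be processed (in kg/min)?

Δh = 2.30×(79.6−-3.41) + 443.0 + 1.43×(126−79.6) = 700.27 kJ/kg
Q = 2110 kW = 2110 kJ/s = 126600 kJ/min
ṁ = Q/Δh = 126600 / 700.27 = 180.79 kg/min

ṁ = 181 kg/min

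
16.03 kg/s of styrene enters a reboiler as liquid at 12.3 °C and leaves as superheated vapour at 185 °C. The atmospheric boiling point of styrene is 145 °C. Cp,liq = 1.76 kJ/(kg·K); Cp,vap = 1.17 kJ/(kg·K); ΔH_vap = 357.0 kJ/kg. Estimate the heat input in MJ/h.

Q = 36800 MJ/h

liquid 12.3→145 °C: 233.55 kJ/kg
vaporisation at 145 °C: 357 kJ/kg
vapour 145→185 °C: 46.8 kJ/kg
Δh = 233.55 + 357 + 46.8 = 637.35 kJ/kg
Q = ṁ·Δh = 16.03 kg/s × 637.35 kJ/kg = 10217 kJ/s
|Q| = 10217 kW = 36780 MJ/h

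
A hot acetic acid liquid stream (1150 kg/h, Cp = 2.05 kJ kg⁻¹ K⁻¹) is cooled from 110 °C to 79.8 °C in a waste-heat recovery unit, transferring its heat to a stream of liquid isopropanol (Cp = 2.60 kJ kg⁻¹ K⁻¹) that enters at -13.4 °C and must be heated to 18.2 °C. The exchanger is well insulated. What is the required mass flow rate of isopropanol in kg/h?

ṁ_c = 867 kg/h

Heat released by hot stream: Q = 1150 × 2.05 × (110 − 79.8) = 71196 kJ/h
Energy balance on cold side (adiabatic exchanger): Q = ṁ_c·Cp_c·(T_c,out − T_c,in)
ṁ_c = 71196 / [2.60 × (18.2 − -13.4)] = 866.56 kg/h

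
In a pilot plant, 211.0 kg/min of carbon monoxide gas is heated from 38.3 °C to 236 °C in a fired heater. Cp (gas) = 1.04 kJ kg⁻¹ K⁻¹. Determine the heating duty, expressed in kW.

Q = ṁ·Cp·ΔT = 211.0 × 1.04 × (236 − 38.3) = 43383 kJ/min
Converting: 43383 / 60 s = 723.05 kW

Q = 723 kW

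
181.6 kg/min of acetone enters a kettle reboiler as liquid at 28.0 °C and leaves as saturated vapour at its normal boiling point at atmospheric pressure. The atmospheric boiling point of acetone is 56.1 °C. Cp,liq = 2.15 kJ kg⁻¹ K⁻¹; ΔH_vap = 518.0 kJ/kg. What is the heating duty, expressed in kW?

Q = 1750 kW

liquid 28.0→56.1 °C: 60.415 kJ/kg
vaporisation at 56.1 °C: 518 kJ/kg
Δh = 60.415 + 518 = 578.41 kJ/kg
Q = ṁ·Δh = 181.6 kg/min × 578.41 kJ/kg = 105040 kJ/min
|Q| = 1750.7 kW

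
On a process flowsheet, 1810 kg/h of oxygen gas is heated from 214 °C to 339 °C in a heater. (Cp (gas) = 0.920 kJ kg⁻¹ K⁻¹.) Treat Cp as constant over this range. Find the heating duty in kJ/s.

Q = 57.8 kJ/s

Q = ṁ·Cp·ΔT = 1810 × 0.920 × (339 − 214) = 208150 kJ/h
Converting: 208150 / 3600 s = 57.819 kW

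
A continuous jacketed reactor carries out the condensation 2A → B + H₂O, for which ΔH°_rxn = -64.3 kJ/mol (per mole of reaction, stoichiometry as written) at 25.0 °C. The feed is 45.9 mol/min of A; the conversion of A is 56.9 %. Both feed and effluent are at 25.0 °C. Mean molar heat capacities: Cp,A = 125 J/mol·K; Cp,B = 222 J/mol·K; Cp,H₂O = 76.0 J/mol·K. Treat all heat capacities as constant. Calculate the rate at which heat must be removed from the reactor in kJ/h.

Extent of reaction ξ = 0.569 × 45.9 / 2 = 13.059 mol/min
Reaction term: ξ·ΔH°_rxn = 13.059 × -64.3 = -839.66 kJ/min
Q = ΔH = -839.66 kJ/min = -13.994 kW
Heat removed = 50380 kJ/h

Q_out = 50400 kJ/h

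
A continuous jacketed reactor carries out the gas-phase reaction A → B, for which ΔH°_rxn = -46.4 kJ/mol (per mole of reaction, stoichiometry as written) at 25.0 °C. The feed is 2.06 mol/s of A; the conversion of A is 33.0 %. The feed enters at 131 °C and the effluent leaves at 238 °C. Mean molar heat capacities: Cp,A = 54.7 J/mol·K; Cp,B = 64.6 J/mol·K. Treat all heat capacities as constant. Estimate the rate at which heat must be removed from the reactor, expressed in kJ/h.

Extent of reaction ξ = 0.330 × 2.06 = 0.6798 mol/s
Reaction term: ξ·ΔH°_rxn = 0.6798 × -46.4 = -31.543 kJ/s
Sensible, feed 131→25 °C: -11.944 kJ/s
Outlet flows (mol/s): A 1.3802, B 0.6798
Sensible, products 25→238 °C: 25.435 kJ/s
Q = ΔH = -18.052 kJ/s = -18.052 kW
Heat removed = 64988 kJ/h

Q_out = 65000 kJ/h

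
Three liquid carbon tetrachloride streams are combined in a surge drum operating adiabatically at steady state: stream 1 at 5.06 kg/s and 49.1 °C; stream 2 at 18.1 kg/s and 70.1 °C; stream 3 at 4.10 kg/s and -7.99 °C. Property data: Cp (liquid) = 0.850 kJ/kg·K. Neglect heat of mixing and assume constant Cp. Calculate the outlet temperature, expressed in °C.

T_out = 54.5 °C

Adiabatic, steady state ⇒ Σ ṁᵢCp,ᵢ(T_out − Tᵢ) = 0
Σ ṁᵢCp,ᵢTᵢ = 5.06×0.850×49.1 + 18.1×0.850×70.1 + 4.10×0.850×-7.99 = 1261.8
Σ ṁᵢCp,ᵢ = 5.06×0.850 + 18.1×0.850 + 4.10×0.850 = 23.171
T_out = 1261.8 / 23.171 = 54.457 °C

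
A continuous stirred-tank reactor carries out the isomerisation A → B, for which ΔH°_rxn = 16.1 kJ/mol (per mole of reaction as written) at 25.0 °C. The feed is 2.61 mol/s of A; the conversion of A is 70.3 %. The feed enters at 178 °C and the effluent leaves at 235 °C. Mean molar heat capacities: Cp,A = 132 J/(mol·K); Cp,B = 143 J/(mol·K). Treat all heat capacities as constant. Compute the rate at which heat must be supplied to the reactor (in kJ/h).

Q_in = 192000 kJ/h

Extent of reaction ξ = 0.703 × 2.61 = 1.8348 mol/s
Reaction term: ξ·ΔH°_rxn = 1.8348 × 16.1 = 29.541 kJ/s
Sensible, feed 178→25 °C: -52.712 kJ/s
Outlet flows (mol/s): A 0.77517, B 1.8348
Sensible, products 25→235 °C: 76.588 kJ/s
Q = ΔH = 53.417 kJ/s = 53.417 kW
Heat supplied = 192300 kJ/h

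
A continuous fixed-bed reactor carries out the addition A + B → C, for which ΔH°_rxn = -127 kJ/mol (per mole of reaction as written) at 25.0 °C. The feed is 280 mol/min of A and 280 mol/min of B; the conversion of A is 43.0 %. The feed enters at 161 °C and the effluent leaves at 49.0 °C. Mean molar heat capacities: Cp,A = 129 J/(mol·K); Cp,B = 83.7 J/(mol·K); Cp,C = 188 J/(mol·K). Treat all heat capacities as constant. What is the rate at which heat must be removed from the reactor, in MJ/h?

Q_out = 1320 MJ/h

Extent of reaction ξ = 0.430 × 280 = 120.4 mol/min
Reaction term: ξ·ΔH°_rxn = 120.4 × -127 = -15291 kJ/min
Sensible, feed 161→25 °C: -8099.6 kJ/min
Outlet flows (mol/min): A 159.6, B 159.6, C 120.4
Sensible, products 25→49.0 °C: 1358 kJ/min
Q = ΔH = -22032 kJ/min = -367.21 kW
Heat removed = 1321.9 MJ/h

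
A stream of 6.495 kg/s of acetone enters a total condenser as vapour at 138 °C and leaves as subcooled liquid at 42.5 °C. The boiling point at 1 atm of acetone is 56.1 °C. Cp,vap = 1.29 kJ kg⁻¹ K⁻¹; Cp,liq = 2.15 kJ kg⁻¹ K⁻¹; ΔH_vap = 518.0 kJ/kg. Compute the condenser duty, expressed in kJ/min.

vapour 138→56.1 °C: -105.65 kJ/kg
condensation at 56.1 °C: -518 kJ/kg
liquid 56.1→42.5 °C: -29.24 kJ/kg
Δh = -105.65 + -518 + -29.24 = -652.89 kJ/kg
Q = ṁ·Δh = 6.495 kg/s × -652.89 kJ/kg = -4240.5 kJ/s
|Q| = 4240.5 kW = 254430 kJ/min

Q_c = 254000 kJ/min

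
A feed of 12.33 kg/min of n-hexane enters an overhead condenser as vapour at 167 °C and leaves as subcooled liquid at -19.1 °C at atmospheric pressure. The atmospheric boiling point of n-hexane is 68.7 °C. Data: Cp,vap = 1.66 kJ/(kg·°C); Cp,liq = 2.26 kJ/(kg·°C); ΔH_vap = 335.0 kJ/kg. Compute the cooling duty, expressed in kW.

Q_c = 143 kW

vapour 167→68.7 °C: -163.18 kJ/kg
condensation at 68.7 °C: -335 kJ/kg
liquid 68.7→-19.1 °C: -198.43 kJ/kg
Δh = -163.18 + -335 + -198.43 = -696.61 kJ/kg
Q = ṁ·Δh = 12.33 kg/min × -696.61 kJ/kg = -8589.2 kJ/min
|Q| = 143.15 kW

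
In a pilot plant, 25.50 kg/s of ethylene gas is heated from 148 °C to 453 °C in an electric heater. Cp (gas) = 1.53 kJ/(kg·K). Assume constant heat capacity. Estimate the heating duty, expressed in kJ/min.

Q = 714000 kJ/min

Q = ṁ·Cp·ΔT = 25.50 × 1.53 × (453 − 148) = 11900 kJ/s
Heating duty = 713970 kJ/min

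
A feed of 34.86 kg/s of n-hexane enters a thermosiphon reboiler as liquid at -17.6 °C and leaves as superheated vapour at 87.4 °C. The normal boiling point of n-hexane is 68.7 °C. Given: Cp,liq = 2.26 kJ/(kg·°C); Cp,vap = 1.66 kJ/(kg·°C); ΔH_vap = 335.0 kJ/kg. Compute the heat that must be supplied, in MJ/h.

liquid -17.6→68.7 °C: 195.04 kJ/kg
vaporisation at 68.7 °C: 335 kJ/kg
vapour 68.7→87.4 °C: 31.042 kJ/kg
Δh = 195.04 + 335 + 31.042 = 561.08 kJ/kg
Q = ṁ·Δh = 34.86 kg/s × 561.08 kJ/kg = 19559 kJ/s
|Q| = 19559 kW = 70413 MJ/h

Q = 70400 MJ/h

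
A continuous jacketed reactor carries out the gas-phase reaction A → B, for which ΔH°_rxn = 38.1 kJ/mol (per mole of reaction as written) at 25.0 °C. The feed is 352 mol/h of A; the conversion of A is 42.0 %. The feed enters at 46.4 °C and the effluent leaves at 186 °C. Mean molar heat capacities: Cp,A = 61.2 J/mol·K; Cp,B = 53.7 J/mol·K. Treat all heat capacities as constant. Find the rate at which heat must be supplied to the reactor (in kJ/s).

Extent of reaction ξ = 0.420 × 352 = 147.84 mol/h
Reaction term: ξ·ΔH°_rxn = 147.84 × 38.1 = 5632.7 kJ/h
Sensible, feed 46.4→25 °C: -461.01 kJ/h
Outlet flows (mol/h): A 204.16, B 147.84
Sensible, products 25→186 °C: 3289.8 kJ/h
Q = ΔH = 8461.5 kJ/h = 2.3504 kW
Heat supplied = 2.3504 kJ/s

Q_in = 2.35 kJ/s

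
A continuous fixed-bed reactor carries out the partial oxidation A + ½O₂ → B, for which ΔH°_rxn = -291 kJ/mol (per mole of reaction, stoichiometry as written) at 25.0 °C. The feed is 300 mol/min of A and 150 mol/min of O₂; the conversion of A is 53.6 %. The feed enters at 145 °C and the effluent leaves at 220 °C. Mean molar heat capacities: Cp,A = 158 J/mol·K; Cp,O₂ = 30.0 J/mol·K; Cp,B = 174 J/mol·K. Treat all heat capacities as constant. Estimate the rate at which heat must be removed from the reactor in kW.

Extent of reaction ξ = 0.536 × 300 = 160.8 mol/min
Reaction term: ξ·ΔH°_rxn = 160.8 × -291 = -46793 kJ/min
Sensible, feed 145→25 °C: -6228 kJ/min
Outlet flows (mol/min): A 139.2, O₂ 69.6, B 160.8
Sensible, products 25→220 °C: 10152 kJ/min
Q = ΔH = -42869 kJ/min = -714.48 kW
Heat removed = 714.48 kW

Q_out = 714 kW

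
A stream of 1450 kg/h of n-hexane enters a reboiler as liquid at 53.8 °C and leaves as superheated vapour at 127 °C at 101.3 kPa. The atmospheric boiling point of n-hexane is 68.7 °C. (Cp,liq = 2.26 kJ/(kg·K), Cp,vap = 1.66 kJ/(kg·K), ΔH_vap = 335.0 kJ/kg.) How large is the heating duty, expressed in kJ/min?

Q = 11200 kJ/min

liquid 53.8→68.7 °C: 33.674 kJ/kg
vaporisation at 68.7 °C: 335 kJ/kg
vapour 68.7→127 °C: 96.778 kJ/kg
Δh = 33.674 + 335 + 96.778 = 465.45 kJ/kg
Q = ṁ·Δh = 1450 kg/h × 465.45 kJ/kg = 674910 kJ/h
|Q| = 187.47 kW = 11248 kJ/min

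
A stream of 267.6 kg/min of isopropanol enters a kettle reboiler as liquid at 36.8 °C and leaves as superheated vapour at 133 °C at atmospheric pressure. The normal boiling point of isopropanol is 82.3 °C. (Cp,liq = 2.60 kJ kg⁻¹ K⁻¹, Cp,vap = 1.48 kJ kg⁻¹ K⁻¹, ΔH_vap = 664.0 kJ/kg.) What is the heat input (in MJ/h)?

Q = 13800 MJ/h

liquid 36.8→82.3 °C: 118.3 kJ/kg
vaporisation at 82.3 °C: 664 kJ/kg
vapour 82.3→133 °C: 75.036 kJ/kg
Δh = 118.3 + 664 + 75.036 = 857.34 kJ/kg
Q = ṁ·Δh = 267.6 kg/min × 857.34 kJ/kg = 229420 kJ/min
|Q| = 3823.7 kW = 13765 MJ/h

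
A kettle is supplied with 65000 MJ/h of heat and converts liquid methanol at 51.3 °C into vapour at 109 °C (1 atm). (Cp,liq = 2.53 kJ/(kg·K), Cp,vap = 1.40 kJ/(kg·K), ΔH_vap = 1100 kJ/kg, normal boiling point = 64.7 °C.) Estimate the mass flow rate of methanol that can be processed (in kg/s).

ṁ = 15.1 kg/s

Δh = 2.53×(64.7−51.3) + 1100 + 1.40×(109−64.7) = 1195.9 kJ/kg
Q = 65000 MJ/h = 18056 kJ/s = 18056 kJ/s
ṁ = Q/Δh = 18056 / 1195.9 = 15.098 kg/s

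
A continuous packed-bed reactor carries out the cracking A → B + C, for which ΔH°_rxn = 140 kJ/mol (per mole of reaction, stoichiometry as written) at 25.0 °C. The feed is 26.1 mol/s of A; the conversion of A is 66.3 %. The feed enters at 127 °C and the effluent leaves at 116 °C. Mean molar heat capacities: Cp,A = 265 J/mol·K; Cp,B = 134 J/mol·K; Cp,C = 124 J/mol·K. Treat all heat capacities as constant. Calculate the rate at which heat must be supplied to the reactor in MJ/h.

Extent of reaction ξ = 0.663 × 26.1 = 17.304 mol/s
Reaction term: ξ·ΔH°_rxn = 17.304 × 140 = 2422.6 kJ/s
Sensible, feed 127→25 °C: -705.48 kJ/s
Outlet flows (mol/s): A 8.7957, B 17.304, C 17.304
Sensible, products 25→116 °C: 618.38 kJ/s
Q = ΔH = 2335.5 kJ/s = 2335.5 kW
Heat supplied = 8407.8 MJ/h

Q_in = 8410 MJ/h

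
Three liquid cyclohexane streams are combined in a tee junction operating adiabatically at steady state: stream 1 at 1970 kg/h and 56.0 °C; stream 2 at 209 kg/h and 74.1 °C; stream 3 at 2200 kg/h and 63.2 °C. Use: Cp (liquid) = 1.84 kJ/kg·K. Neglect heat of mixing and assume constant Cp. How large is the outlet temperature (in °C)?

Energy balance with Q = 0: Σ ṁᵢCp,ᵢ(T_out − Tᵢ) = 0
T_out = Σ ṁᵢCp,ᵢTᵢ / Σ ṁᵢCp,ᵢ
      = 487320 / 8057.4 = 60.481 °C

T_out = 60.5 °C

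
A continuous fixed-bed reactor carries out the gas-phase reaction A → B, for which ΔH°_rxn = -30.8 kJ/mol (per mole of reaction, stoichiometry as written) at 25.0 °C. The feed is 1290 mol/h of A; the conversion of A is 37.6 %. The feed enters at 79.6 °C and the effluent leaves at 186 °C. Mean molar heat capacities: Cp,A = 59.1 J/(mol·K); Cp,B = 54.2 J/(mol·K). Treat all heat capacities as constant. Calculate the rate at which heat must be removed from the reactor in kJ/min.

Q_out = 120 kJ/min

Extent of reaction ξ = 0.376 × 1290 = 485.04 mol/h
Reaction term: ξ·ΔH°_rxn = 485.04 × -30.8 = -14939 kJ/h
Sensible, feed 79.6→25 °C: -4162.6 kJ/h
Outlet flows (mol/h): A 804.96, B 485.04
Sensible, products 25→186 °C: 11892 kJ/h
Q = ΔH = -7210.1 kJ/h = -2.0028 kW
Heat removed = 120.17 kJ/min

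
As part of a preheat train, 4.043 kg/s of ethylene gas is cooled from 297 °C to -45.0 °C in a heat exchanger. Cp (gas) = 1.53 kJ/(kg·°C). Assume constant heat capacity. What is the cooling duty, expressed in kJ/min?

Q_c = 127000 kJ/min

Q = ṁ·Cp·ΔT = 4.043 × 1.53 × (-45.0 − 297) = -2115.5 kJ/s
Cooling duty = 126930 kJ/min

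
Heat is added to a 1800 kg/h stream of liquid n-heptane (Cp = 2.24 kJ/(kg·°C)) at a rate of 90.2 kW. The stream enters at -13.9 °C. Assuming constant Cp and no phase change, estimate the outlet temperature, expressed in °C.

T_out = 66.6 °C

Q = 90.2 kW = 324720 kJ/h
ΔT = Q/(ṁ·Cp) = 324720/(1800×2.24) = 80.536 K
T_out = -13.9 + 80.536 = 66.636 °C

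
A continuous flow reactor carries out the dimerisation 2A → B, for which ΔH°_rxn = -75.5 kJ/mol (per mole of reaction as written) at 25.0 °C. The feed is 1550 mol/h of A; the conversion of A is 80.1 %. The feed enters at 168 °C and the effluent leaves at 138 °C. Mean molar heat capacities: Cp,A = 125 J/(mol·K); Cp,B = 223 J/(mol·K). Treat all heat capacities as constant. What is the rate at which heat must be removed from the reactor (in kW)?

Extent of reaction ξ = 0.801 × 1550 / 2 = 620.78 mol/h
Reaction term: ξ·ΔH°_rxn = 620.78 × -75.5 = -46869 kJ/h
Sensible, feed 168→25 °C: -27706 kJ/h
Outlet flows (mol/h): A 308.45, B 620.78
Sensible, products 25→138 °C: 20000 kJ/h
Q = ΔH = -54575 kJ/h = -15.16 kW
Heat removed = 15.16 kW

Q_out = 15.2 kW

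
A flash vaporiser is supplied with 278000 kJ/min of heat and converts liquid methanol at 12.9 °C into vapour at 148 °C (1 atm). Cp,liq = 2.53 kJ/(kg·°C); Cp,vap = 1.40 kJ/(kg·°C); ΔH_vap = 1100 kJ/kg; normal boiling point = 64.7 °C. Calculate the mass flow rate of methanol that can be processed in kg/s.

ṁ = 3.44 kg/s

Δh = 2.53×(64.7−12.9) + 1100 + 1.40×(148−64.7) = 1347.7 kJ/kg
Q = 278000 kJ/min = 4633.3 kJ/s = 4633.3 kJ/s
ṁ = Q/Δh = 4633.3 / 1347.7 = 3.438 kg/s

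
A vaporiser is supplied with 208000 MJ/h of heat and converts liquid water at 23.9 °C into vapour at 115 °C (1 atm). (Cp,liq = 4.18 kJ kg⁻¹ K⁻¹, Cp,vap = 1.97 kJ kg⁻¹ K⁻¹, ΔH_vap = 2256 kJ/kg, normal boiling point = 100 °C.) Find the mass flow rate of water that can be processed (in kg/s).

ṁ = 22.2 kg/s

Δh = 4.18×(100−23.9) + 2256 + 1.97×(115−100) = 2603.6 kJ/kg
Q = 208000 MJ/h = 57778 kJ/s = 57778 kJ/s
ṁ = Q/Δh = 57778 / 2603.6 = 22.191 kg/s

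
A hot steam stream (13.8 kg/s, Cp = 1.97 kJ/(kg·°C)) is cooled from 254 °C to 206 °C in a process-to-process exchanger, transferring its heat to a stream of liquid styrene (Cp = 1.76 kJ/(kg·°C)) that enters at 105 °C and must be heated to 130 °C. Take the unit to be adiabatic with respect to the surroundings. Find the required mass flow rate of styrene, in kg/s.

Heat released by hot stream: Q = 13.8 × 1.97 × (254 − 206) = 1304.9 kJ/s
Energy balance on cold side (adiabatic exchanger): Q = ṁ_c·Cp_c·(T_c,out − T_c,in)
ṁ_c = 1304.9 / [1.76 × (130 − 105)] = 29.657 kg/s

ṁ_c = 29.7 kg/s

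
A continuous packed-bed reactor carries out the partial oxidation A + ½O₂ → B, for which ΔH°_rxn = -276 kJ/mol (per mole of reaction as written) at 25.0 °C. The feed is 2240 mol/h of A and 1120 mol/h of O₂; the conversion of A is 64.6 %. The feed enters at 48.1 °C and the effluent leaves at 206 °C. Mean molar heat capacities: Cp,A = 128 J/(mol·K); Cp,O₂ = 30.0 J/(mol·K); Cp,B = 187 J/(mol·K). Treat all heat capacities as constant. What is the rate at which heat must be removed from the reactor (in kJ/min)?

Extent of reaction ξ = 0.646 × 2240 = 1447 mol/h
Reaction term: ξ·ΔH°_rxn = 1447 × -276 = -399380 kJ/h
Sensible, feed 48.1→25 °C: -7399.4 kJ/h
Outlet flows (mol/h): A 792.96, O₂ 396.48, B 1447
Sensible, products 25→206 °C: 69502 kJ/h
Q = ΔH = -337280 kJ/h = -93.689 kW
Heat removed = 5621.3 kJ/min

Q_out = 5620 kJ/min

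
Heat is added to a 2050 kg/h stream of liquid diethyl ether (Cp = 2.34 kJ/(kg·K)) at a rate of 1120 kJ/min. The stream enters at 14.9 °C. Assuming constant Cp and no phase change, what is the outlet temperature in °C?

Q = 1120 kJ/min = 67200 kJ/h
ΔT = Q/(ṁ·Cp) = 67200/(2050×2.34) = 14.009 K
T_out = 14.9 + 14.009 = 28.909 °C

T_out = 28.9 °C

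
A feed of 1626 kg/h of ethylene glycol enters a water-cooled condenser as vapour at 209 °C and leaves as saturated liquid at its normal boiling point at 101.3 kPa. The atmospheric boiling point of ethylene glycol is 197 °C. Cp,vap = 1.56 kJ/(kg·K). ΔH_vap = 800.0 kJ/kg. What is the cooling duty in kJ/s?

vapour 209→197 °C: -18.72 kJ/kg
condensation at 197 °C: -800 kJ/kg
Δh = -18.72 + -800 = -818.72 kJ/kg
Q = ṁ·Δh = 1626 kg/h × -818.72 kJ/kg = -1.3312e+06 kJ/h
|Q| = 369.79 kW

Q_c = 370 kJ/s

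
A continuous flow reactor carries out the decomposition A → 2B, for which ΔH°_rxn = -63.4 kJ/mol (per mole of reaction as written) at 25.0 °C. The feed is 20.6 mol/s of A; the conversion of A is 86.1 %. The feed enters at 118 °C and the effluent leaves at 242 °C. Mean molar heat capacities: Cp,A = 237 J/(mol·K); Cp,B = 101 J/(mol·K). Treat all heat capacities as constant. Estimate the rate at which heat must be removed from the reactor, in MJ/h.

Extent of reaction ξ = 0.861 × 20.6 = 17.737 mol/s
Reaction term: ξ·ΔH°_rxn = 17.737 × -63.4 = -1124.5 kJ/s
Sensible, feed 118→25 °C: -454.04 kJ/s
Outlet flows (mol/s): A 2.8634, B 35.473
Sensible, products 25→242 °C: 924.73 kJ/s
Q = ΔH = -653.82 kJ/s = -653.82 kW
Heat removed = 2353.7 MJ/h

Q_out = 2350 MJ/h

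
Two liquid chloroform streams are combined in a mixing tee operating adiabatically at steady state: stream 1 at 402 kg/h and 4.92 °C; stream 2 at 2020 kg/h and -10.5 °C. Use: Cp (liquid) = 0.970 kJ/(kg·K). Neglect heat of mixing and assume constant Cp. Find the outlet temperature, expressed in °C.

Adiabatic, steady state ⇒ Σ ṁᵢCp,ᵢ(T_out − Tᵢ) = 0
Σ ṁᵢCp,ᵢTᵢ = 402×0.970×4.92 + 2020×0.970×-10.5 = -18655
Σ ṁᵢCp,ᵢ = 402×0.970 + 2020×0.970 = 2349.3
T_out = -18655 / 2349.3 = -7.9406 °C

T_out = -7.94 °C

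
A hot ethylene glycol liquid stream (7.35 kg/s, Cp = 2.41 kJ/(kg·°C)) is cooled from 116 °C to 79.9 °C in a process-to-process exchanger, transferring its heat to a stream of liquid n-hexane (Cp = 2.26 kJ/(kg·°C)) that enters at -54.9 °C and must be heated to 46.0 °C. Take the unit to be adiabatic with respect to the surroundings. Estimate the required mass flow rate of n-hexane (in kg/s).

ṁ_c = 2.80 kg/s

Heat released by hot stream: Q = 7.35 × 2.41 × (116 − 79.9) = 639.46 kJ/s
Energy balance on cold side (adiabatic exchanger): Q = ṁ_c·Cp_c·(T_c,out − T_c,in)
ṁ_c = 639.46 / [2.26 × (46.0 − -54.9)] = 2.8042 kg/s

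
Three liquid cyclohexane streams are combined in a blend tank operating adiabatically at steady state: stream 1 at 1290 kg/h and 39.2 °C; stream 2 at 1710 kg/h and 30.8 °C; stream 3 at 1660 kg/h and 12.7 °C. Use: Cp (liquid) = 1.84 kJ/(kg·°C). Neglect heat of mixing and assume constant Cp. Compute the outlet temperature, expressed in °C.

T_out = 26.7 °C

Adiabatic, steady state ⇒ Σ ṁᵢCp,ᵢ(T_out − Tᵢ) = 0
T_out = Σ ṁᵢCp,ᵢTᵢ / Σ ṁᵢCp,ᵢ
      = 228750 / 8574.4 = 26.678 °C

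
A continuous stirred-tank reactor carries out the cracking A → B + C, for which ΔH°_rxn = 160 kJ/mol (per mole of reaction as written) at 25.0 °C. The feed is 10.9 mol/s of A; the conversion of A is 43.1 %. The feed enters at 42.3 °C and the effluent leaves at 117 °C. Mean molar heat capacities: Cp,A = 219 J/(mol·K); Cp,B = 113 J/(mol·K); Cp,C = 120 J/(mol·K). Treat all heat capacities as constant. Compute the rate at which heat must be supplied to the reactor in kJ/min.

Extent of reaction ξ = 0.431 × 10.9 = 4.6979 mol/s
Reaction term: ξ·ΔH°_rxn = 4.6979 × 160 = 751.66 kJ/s
Sensible, feed 42.3→25 °C: -41.297 kJ/s
Outlet flows (mol/s): A 6.2021, B 4.6979, C 4.6979
Sensible, products 25→117 °C: 225.66 kJ/s
Q = ΔH = 936.03 kJ/s = 936.03 kW
Heat supplied = 56162 kJ/min

Q_in = 56200 kJ/min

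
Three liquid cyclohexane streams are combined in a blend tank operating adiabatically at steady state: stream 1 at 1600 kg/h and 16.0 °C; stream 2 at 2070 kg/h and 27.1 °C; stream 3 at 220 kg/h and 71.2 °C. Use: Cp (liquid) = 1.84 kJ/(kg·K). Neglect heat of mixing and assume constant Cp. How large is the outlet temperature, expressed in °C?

T_out = 25.0 °C

No heat crosses the boundary, so H_out = H_in.
T_out = Σ ṁᵢCp,ᵢTᵢ / Σ ṁᵢCp,ᵢ
      = 179140 / 7157.6 = 25.029 °C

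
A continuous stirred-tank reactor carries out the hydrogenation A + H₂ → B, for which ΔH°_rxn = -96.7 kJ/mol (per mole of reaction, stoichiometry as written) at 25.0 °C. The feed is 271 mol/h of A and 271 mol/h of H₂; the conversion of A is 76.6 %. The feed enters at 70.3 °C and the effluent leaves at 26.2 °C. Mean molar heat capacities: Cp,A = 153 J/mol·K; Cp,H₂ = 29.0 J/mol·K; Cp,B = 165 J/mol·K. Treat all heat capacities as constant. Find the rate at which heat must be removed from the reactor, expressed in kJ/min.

Q_out = 371 kJ/min

Extent of reaction ξ = 0.766 × 271 = 207.59 mol/h
Reaction term: ξ·ΔH°_rxn = 207.59 × -96.7 = -20074 kJ/h
Sensible, feed 70.3→25 °C: -2234.3 kJ/h
Outlet flows (mol/h): A 63.414, H₂ 63.414, B 207.59
Sensible, products 25→26.2 °C: 54.952 kJ/h
Q = ΔH = -22253 kJ/h = -6.1814 kW
Heat removed = 370.88 kJ/min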